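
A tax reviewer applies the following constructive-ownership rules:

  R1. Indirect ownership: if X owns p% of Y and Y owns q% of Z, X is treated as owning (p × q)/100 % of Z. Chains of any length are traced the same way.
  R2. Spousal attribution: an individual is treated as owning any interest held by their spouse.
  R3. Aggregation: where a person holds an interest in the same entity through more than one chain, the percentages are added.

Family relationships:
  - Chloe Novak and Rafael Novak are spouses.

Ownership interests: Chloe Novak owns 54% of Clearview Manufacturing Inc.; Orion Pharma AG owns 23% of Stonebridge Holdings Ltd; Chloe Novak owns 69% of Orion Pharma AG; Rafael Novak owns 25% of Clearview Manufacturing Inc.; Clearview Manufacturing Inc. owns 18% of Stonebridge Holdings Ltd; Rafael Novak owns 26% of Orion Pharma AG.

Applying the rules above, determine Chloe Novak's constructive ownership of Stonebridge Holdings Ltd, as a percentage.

36.07%

By spousal attribution (R2), Chloe Novak is treated as also owning Rafael Novak's interest in Orion Pharma AG, giving 69% + 26% = 95%.
By spousal attribution (R2), Chloe Novak is treated as also owning Rafael Novak's interest in Clearview Manufacturing Inc, giving 54% + 25% = 79%.
Chain via Orion Pharma AG (R1): 95% × 23% = 21.85% of Stonebridge Holdings Ltd.
Chain via Clearview Manufacturing Inc. (R1): 79% × 18% = 14.22% of Stonebridge Holdings Ltd.
Aggregating (R3): 21.85% + 14.22% = 36.07%.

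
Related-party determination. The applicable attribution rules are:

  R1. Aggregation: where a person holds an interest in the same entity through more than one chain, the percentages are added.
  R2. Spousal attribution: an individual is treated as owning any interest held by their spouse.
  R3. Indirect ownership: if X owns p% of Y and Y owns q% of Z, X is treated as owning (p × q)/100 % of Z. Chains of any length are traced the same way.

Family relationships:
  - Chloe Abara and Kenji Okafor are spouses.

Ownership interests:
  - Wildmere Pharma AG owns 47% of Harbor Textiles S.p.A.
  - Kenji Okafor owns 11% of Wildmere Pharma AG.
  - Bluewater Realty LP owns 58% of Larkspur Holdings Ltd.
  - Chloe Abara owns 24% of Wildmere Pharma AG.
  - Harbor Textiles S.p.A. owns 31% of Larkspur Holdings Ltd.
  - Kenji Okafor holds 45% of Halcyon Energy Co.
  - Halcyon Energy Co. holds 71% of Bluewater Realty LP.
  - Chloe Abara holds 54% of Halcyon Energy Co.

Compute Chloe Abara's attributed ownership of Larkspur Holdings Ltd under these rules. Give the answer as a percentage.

By spousal attribution (R2), Chloe Abara is treated as also owning Kenji Okafor's interest in Halcyon Energy Co, giving 54% + 45% = 99%.
By spousal attribution (R2), Chloe Abara is treated as also owning Kenji Okafor's interest in Wildmere Pharma AG, giving 24% + 11% = 35%.
Chain via Halcyon Energy Co. → Bluewater Realty LP (R3): 99% × 71% × 58% = 40.7682% of Larkspur Holdings Ltd.
Chain via Wildmere Pharma AG → Harbor Textiles S.p.A. (R3): 35% × 47% × 31% = 5.0995% of Larkspur Holdings Ltd.
Aggregating (R1): 40.7682% + 5.0995% = 45.8677%.

45.8677%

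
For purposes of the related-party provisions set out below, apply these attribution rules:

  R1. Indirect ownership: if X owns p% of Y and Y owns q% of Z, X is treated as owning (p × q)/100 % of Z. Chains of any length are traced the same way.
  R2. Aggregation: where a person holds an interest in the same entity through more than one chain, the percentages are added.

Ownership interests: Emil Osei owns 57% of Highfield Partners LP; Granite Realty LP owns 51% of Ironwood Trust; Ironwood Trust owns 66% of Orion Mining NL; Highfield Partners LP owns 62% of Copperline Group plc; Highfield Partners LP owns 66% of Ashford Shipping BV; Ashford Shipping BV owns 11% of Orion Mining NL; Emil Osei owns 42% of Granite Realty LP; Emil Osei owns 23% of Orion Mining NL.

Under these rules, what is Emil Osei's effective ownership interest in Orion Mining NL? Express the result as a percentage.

Chain via Granite Realty LP → Ironwood Trust (R1): 42% × 51% × 66% = 14.1372% of Orion Mining NL.
Chain via Highfield Partners LP → Ashford Shipping BV (R1): 57% × 66% × 11% = 4.1382% of Orion Mining NL.
Direct interest in Orion Mining NL: 23%.
Aggregating (R2): 14.1372% + 4.1382% + 23% = 41.2754%.

41.2754%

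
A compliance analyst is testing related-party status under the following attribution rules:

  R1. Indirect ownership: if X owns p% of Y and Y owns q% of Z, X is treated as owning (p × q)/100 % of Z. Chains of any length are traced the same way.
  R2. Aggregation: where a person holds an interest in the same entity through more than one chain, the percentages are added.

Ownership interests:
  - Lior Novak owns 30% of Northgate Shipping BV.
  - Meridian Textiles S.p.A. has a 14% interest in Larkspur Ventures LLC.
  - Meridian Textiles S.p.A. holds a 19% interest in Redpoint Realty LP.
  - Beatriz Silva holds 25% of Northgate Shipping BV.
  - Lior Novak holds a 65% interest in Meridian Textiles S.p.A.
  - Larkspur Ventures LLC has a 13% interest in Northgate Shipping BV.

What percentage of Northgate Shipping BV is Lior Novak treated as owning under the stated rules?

31.183%

Chain via Meridian Textiles S.p.A. → Larkspur Ventures LLC (R1): 65% × 14% × 13% = 1.183% of Northgate Shipping BV.
Direct interest in Northgate Shipping BV: 30%.
Aggregating (R2): 1.183% + 30% = 31.183%.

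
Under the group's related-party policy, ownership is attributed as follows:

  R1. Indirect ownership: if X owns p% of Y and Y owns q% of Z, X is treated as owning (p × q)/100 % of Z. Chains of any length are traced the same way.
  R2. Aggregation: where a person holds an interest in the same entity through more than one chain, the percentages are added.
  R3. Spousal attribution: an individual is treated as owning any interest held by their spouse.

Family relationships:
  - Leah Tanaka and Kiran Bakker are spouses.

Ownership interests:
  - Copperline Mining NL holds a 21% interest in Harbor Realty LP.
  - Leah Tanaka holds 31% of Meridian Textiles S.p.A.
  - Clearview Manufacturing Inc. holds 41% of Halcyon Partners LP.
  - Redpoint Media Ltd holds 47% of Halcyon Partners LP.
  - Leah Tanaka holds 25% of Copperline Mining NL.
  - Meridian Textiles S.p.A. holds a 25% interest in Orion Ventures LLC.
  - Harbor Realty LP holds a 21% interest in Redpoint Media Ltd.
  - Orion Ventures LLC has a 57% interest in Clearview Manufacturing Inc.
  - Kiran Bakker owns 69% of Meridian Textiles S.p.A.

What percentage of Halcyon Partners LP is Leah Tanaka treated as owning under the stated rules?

By spousal attribution (R3), Leah Tanaka is treated as also owning Kiran Bakker's interest in Meridian Textiles S.p.A, giving 31% + 69% = 100%.
Chain via Copperline Mining NL → Harbor Realty LP → Redpoint Media Ltd (R1): 25% × 21% × 21% × 47% = 0.518175% of Halcyon Partners LP.
Chain via Meridian Textiles S.p.A. → Orion Ventures LLC → Clearview Manufacturing Inc. (R1): 100% × 25% × 57% × 41% = 5.8425% of Halcyon Partners LP.
Aggregating (R2): 0.518175% + 5.8425% = 6.360675%.

6.360675%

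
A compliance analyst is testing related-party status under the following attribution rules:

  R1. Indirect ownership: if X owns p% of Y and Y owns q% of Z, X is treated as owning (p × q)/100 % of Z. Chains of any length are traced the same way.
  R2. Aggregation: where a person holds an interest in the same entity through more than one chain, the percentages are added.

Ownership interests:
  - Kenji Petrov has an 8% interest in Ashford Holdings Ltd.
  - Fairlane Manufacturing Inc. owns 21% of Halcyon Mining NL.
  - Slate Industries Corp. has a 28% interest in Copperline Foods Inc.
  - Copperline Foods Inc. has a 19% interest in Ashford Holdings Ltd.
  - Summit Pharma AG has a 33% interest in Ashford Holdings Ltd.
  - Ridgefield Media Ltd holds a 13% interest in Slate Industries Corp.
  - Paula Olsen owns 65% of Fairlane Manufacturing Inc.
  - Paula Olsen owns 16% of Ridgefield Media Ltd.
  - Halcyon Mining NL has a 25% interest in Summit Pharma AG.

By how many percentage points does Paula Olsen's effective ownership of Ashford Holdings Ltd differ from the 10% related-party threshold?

Chain via Ridgefield Media Ltd → Slate Industries Corp. → Copperline Foods Inc. (R1): 16% × 13% × 28% × 19% = 0.110656% of Ashford Holdings Ltd.
Chain via Fairlane Manufacturing Inc. → Halcyon Mining NL → Summit Pharma AG (R1): 65% × 21% × 25% × 33% = 1.126125% of Ashford Holdings Ltd.
Aggregating (R2): 0.110656% + 1.126125% = 1.236781%.
1.236781% falls short of the 10% threshold by 8.763219 percentage points.

8.763219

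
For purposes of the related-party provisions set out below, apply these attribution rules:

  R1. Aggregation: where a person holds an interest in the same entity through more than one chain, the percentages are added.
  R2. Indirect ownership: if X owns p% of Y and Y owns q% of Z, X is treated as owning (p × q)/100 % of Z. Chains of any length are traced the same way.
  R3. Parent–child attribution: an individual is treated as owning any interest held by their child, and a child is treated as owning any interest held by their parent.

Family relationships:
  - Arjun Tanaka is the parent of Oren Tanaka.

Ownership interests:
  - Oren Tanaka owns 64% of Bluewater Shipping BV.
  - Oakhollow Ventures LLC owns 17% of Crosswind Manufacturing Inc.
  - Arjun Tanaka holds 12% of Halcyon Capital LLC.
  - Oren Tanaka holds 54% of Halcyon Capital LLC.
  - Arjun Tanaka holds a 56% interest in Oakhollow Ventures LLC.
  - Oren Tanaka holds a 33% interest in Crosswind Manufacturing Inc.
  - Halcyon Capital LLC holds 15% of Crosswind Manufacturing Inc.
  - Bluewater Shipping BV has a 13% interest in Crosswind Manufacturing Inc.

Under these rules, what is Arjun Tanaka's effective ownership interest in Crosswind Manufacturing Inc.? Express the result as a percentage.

60.74%

By parent–child attribution (R3), Arjun Tanaka is treated as also owning Oren Tanaka's interest in Halcyon Capital LLC, giving 12% + 54% = 66%.
By parent–child attribution (R3), Arjun Tanaka is treated as owning Oren Tanaka's 64% interest in Bluewater Shipping BV.
By parent–child attribution (R3), Arjun Tanaka is treated as owning Oren Tanaka's 33% interest in Crosswind Manufacturing Inc.
Chain via Oakhollow Ventures LLC (R2): 56% × 17% = 9.52% of Crosswind Manufacturing Inc.
Chain via Halcyon Capital LLC (R2): 66% × 15% = 9.9% of Crosswind Manufacturing Inc.
Chain via Bluewater Shipping BV (R2): 64% × 13% = 8.32% of Crosswind Manufacturing Inc.
Direct interest in Crosswind Manufacturing Inc: 33%.
Aggregating (R1): 9.52% + 9.9% + 8.32% + 33% = 60.74%.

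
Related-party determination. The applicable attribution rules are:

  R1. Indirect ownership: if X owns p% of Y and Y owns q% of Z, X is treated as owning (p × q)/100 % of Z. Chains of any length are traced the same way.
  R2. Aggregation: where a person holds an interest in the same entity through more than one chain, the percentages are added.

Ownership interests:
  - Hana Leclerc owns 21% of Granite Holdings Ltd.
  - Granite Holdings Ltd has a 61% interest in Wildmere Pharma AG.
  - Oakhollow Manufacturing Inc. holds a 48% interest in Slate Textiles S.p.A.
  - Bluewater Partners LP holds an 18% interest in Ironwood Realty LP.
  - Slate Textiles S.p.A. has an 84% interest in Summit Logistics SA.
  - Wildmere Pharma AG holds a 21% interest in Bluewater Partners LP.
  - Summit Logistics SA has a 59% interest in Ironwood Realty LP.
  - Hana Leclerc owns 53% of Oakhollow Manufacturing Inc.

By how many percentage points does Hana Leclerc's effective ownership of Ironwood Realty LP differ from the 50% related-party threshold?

36.907718

Chain via Granite Holdings Ltd → Wildmere Pharma AG → Bluewater Partners LP (R1): 21% × 61% × 21% × 18% = 0.484218% of Ironwood Realty LP.
Chain via Oakhollow Manufacturing Inc. → Slate Textiles S.p.A. → Summit Logistics SA (R1): 53% × 48% × 84% × 59% = 12.608064% of Ironwood Realty LP.
Aggregating (R2): 0.484218% + 12.608064% = 13.092282%.
13.092282% falls short of the 50% threshold by 36.907718 percentage points.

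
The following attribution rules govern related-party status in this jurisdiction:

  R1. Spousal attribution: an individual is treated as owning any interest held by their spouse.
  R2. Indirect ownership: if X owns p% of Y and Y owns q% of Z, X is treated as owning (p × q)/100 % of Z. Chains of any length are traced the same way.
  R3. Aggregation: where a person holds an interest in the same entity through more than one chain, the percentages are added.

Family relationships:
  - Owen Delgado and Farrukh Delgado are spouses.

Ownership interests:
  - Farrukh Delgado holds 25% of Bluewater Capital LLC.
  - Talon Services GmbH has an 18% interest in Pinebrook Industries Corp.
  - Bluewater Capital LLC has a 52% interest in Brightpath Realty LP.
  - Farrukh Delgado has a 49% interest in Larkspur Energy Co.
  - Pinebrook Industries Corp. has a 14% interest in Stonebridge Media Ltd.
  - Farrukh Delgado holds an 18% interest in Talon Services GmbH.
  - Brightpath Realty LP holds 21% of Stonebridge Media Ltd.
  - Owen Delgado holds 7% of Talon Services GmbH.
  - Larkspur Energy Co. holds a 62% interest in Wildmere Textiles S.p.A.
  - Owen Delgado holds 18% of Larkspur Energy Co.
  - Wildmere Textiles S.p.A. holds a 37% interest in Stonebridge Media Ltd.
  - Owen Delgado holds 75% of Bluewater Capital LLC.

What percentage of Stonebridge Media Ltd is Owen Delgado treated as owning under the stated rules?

26.9198%

By spousal attribution (R1), Owen Delgado is treated as also owning Farrukh Delgado's interest in Larkspur Energy Co, giving 18% + 49% = 67%.
By spousal attribution (R1), Owen Delgado is treated as also owning Farrukh Delgado's interest in Talon Services GmbH, giving 7% + 18% = 25%.
By spousal attribution (R1), Owen Delgado is treated as also owning Farrukh Delgado's interest in Bluewater Capital LLC, giving 75% + 25% = 100%.
Chain via Larkspur Energy Co. → Wildmere Textiles S.p.A. (R2): 67% × 62% × 37% = 15.3698% of Stonebridge Media Ltd.
Chain via Talon Services GmbH → Pinebrook Industries Corp. (R2): 25% × 18% × 14% = 0.63% of Stonebridge Media Ltd.
Chain via Bluewater Capital LLC → Brightpath Realty LP (R2): 100% × 52% × 21% = 10.92% of Stonebridge Media Ltd.
Aggregating (R3): 15.3698% + 0.63% + 10.92% = 26.9198%.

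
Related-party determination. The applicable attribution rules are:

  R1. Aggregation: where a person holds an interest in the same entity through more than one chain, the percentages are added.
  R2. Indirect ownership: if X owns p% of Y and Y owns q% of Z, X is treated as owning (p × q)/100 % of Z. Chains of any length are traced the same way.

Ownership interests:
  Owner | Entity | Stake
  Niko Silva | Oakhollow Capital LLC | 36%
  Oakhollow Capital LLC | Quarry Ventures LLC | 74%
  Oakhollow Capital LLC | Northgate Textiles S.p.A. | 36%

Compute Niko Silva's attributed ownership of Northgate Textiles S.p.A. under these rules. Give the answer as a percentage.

Chain via Oakhollow Capital LLC (R2): 36% × 36% = 12.96% of Northgate Textiles S.p.A.

12.96%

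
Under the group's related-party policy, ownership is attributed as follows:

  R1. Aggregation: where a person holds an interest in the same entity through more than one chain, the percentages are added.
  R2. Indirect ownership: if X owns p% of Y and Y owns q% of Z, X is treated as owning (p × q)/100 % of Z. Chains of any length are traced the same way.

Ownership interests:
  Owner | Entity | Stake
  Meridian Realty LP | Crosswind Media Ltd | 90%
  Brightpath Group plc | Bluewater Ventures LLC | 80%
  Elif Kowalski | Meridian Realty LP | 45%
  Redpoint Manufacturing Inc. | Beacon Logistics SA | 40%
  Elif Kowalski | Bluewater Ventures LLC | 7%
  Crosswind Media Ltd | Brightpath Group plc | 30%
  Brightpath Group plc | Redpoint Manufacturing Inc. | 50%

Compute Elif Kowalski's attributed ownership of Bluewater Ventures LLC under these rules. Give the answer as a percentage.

Chain via Meridian Realty LP → Crosswind Media Ltd → Brightpath Group plc (R2): 45% × 90% × 30% × 80% = 9.72% of Bluewater Ventures LLC.
Direct interest in Bluewater Ventures LLC: 7%.
Aggregating (R1): 9.72% + 7% = 16.72%.

16.72%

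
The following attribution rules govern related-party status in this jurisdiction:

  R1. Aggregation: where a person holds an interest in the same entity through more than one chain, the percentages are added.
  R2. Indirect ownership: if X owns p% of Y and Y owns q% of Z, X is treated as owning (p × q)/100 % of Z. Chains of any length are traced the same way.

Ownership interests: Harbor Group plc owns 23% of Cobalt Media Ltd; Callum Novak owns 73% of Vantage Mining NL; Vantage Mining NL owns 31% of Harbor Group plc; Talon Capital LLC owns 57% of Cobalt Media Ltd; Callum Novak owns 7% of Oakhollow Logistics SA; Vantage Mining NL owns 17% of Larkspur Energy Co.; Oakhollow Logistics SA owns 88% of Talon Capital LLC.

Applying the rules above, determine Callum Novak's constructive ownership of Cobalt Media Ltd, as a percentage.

Chain via Vantage Mining NL → Harbor Group plc (R2): 73% × 31% × 23% = 5.2049% of Cobalt Media Ltd.
Chain via Oakhollow Logistics SA → Talon Capital LLC (R2): 7% × 88% × 57% = 3.5112% of Cobalt Media Ltd.
Aggregating (R1): 5.2049% + 3.5112% = 8.7161%.

8.7161%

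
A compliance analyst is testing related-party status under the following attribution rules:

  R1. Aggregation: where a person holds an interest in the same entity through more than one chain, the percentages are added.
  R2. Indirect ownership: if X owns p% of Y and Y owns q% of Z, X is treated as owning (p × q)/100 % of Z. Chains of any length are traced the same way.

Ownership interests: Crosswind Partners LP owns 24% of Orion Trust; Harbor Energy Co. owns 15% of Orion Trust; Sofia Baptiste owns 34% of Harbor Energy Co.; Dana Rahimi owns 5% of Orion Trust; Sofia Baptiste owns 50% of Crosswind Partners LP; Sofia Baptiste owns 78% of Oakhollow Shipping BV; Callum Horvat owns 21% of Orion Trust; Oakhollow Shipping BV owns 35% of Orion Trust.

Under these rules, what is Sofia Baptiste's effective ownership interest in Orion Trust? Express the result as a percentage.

44.4%

Chain via Harbor Energy Co. (R2): 34% × 15% = 5.1% of Orion Trust.
Chain via Oakhollow Shipping BV (R2): 78% × 35% = 27.3% of Orion Trust.
Chain via Crosswind Partners LP (R2): 50% × 24% = 12% of Orion Trust.
Aggregating (R1): 5.1% + 27.3% + 12% = 44.4%.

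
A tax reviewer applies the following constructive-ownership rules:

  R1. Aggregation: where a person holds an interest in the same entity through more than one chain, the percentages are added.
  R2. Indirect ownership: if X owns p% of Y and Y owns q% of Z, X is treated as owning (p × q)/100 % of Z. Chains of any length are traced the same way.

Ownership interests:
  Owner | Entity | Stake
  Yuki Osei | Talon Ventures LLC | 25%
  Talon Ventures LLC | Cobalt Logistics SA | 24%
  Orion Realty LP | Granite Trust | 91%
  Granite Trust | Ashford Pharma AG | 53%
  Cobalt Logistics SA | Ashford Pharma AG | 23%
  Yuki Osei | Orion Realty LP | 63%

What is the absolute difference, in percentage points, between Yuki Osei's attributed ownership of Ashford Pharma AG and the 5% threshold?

26.7649

Chain via Talon Ventures LLC → Cobalt Logistics SA (R2): 25% × 24% × 23% = 1.38% of Ashford Pharma AG.
Chain via Orion Realty LP → Granite Trust (R2): 63% × 91% × 53% = 30.3849% of Ashford Pharma AG.
Aggregating (R1): 1.38% + 30.3849% = 31.7649%.
31.7649% exceeds the 5% threshold by 26.7649 percentage points.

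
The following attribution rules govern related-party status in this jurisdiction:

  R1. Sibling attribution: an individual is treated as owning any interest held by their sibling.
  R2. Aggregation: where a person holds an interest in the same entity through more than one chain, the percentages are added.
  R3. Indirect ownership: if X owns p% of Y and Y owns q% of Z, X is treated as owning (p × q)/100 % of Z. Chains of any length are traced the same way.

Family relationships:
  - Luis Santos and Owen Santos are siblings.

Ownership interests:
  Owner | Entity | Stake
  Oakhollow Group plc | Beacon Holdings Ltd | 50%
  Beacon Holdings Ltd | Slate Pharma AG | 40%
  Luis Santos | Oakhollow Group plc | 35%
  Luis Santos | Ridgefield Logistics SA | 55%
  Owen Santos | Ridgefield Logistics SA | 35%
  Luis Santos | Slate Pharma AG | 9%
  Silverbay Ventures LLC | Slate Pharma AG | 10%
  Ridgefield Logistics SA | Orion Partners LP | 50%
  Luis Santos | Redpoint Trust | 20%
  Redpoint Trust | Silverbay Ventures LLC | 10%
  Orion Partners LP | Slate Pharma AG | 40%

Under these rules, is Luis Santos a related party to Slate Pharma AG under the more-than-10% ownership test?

By sibling attribution (R1), Luis Santos is treated as also owning Owen Santos's interest in Ridgefield Logistics SA, giving 55% + 35% = 90%.
Chain via Ridgefield Logistics SA → Orion Partners LP (R3): 90% × 50% × 40% = 18% of Slate Pharma AG.
Chain via Redpoint Trust → Silverbay Ventures LLC (R3): 20% × 10% × 10% = 0.2% of Slate Pharma AG.
Chain via Oakhollow Group plc → Beacon Holdings Ltd (R3): 35% × 50% × 40% = 7% of Slate Pharma AG.
Direct interest in Slate Pharma AG: 9%.
Aggregating (R2): 18% + 0.2% + 7% + 9% = 34.2%.
34.2% exceeds the 10% threshold, so Luis is a related party to Slate Pharma AG.

Yes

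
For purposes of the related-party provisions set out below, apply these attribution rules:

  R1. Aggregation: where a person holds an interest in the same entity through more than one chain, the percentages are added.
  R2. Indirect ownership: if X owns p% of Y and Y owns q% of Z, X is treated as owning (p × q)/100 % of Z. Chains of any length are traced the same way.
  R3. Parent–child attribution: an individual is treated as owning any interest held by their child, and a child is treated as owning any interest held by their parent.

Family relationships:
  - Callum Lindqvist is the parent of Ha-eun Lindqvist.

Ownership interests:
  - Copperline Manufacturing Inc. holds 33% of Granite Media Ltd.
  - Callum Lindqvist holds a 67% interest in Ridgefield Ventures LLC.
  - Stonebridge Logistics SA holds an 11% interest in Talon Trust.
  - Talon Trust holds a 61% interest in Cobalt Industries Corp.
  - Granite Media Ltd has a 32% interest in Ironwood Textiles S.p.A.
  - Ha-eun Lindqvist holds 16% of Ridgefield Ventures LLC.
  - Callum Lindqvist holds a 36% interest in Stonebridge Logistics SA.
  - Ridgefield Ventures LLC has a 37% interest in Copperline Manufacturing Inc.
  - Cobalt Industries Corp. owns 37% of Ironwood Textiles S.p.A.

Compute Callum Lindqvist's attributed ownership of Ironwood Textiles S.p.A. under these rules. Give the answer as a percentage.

By parent–child attribution (R3), Callum Lindqvist is treated as also owning Ha-eun Lindqvist's interest in Ridgefield Ventures LLC, giving 67% + 16% = 83%.
Chain via Ridgefield Ventures LLC → Copperline Manufacturing Inc. → Granite Media Ltd (R2): 83% × 37% × 33% × 32% = 3.242976% of Ironwood Textiles S.p.A.
Chain via Stonebridge Logistics SA → Talon Trust → Cobalt Industries Corp. (R2): 36% × 11% × 61% × 37% = 0.893772% of Ironwood Textiles S.p.A.
Aggregating (R1): 3.242976% + 0.893772% = 4.136748%.

4.136748%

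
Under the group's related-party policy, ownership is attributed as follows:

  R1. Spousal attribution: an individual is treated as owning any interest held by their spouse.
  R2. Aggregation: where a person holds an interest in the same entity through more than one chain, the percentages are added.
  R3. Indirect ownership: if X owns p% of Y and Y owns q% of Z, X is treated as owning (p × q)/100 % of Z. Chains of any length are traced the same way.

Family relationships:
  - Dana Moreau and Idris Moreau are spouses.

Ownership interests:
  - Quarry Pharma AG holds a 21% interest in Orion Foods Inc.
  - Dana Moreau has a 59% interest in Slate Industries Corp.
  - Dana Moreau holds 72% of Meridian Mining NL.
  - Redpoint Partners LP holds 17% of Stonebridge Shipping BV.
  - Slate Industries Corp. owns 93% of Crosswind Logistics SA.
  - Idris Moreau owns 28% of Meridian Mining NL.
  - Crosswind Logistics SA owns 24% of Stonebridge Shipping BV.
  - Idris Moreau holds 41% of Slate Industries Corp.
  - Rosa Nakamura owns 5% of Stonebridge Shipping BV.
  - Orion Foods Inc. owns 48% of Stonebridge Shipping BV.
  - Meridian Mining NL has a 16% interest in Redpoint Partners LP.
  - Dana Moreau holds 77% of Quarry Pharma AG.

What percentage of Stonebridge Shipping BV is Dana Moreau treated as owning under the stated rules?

32.8016%

By spousal attribution (R1), Dana Moreau is treated as also owning Idris Moreau's interest in Meridian Mining NL, giving 72% + 28% = 100%.
By spousal attribution (R1), Dana Moreau is treated as also owning Idris Moreau's interest in Slate Industries Corp, giving 59% + 41% = 100%.
Chain via Quarry Pharma AG → Orion Foods Inc. (R3): 77% × 21% × 48% = 7.7616% of Stonebridge Shipping BV.
Chain via Meridian Mining NL → Redpoint Partners LP (R3): 100% × 16% × 17% = 2.72% of Stonebridge Shipping BV.
Chain via Slate Industries Corp. → Crosswind Logistics SA (R3): 100% × 93% × 24% = 22.32% of Stonebridge Shipping BV.
Aggregating (R2): 7.7616% + 2.72% + 22.32% = 32.8016%.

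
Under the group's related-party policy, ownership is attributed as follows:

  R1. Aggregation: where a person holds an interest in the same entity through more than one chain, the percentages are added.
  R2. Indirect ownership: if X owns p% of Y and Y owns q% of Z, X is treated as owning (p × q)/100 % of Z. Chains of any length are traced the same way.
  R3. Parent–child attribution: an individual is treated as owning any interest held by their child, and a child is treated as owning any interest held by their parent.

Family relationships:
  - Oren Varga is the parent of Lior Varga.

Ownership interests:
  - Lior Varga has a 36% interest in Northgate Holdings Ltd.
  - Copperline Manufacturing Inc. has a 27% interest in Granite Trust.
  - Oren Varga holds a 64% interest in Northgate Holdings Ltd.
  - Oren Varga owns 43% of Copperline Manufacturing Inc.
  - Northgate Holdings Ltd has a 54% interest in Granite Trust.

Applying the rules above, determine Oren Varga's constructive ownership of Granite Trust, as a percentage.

65.61%

By parent–child attribution (R3), Oren Varga is treated as also owning Lior Varga's interest in Northgate Holdings Ltd, giving 64% + 36% = 100%.
Chain via Copperline Manufacturing Inc. (R2): 43% × 27% = 11.61% of Granite Trust.
Chain via Northgate Holdings Ltd (R2): 100% × 54% = 54% of Granite Trust.
Aggregating (R1): 11.61% + 54% = 65.61%.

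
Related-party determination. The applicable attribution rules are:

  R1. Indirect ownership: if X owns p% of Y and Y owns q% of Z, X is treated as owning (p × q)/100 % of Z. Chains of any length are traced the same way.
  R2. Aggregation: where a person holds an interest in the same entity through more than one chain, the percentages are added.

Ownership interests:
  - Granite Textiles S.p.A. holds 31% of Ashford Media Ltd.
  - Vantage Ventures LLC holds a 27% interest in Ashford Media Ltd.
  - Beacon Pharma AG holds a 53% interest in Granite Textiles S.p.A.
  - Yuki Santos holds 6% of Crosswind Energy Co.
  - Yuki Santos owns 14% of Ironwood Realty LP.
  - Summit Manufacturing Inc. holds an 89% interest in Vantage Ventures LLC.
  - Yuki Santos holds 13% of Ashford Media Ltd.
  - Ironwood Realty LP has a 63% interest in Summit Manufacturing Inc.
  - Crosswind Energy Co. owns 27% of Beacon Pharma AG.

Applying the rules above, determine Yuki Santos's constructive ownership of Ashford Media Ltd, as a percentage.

Chain via Ironwood Realty LP → Summit Manufacturing Inc. → Vantage Ventures LLC (R1): 14% × 63% × 89% × 27% = 2.119446% of Ashford Media Ltd.
Chain via Crosswind Energy Co. → Beacon Pharma AG → Granite Textiles S.p.A. (R1): 6% × 27% × 53% × 31% = 0.266166% of Ashford Media Ltd.
Direct interest in Ashford Media Ltd: 13%.
Aggregating (R2): 2.119446% + 0.266166% + 13% = 15.385612%.

15.385612%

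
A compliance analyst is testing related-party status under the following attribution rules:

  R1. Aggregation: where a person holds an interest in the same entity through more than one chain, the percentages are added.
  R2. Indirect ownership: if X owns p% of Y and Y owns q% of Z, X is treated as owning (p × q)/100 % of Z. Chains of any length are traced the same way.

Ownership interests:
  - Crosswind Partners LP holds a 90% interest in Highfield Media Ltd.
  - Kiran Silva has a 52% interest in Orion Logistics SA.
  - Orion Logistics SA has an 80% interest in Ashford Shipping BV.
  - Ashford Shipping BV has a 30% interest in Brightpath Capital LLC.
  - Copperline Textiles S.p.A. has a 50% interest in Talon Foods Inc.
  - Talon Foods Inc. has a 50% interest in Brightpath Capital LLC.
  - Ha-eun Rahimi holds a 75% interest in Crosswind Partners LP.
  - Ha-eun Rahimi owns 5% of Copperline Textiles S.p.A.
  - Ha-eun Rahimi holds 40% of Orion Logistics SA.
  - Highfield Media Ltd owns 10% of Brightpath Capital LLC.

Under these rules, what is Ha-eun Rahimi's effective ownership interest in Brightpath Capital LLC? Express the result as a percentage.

17.6%

Chain via Crosswind Partners LP → Highfield Media Ltd (R2): 75% × 90% × 10% = 6.75% of Brightpath Capital LLC.
Chain via Copperline Textiles S.p.A. → Talon Foods Inc. (R2): 5% × 50% × 50% = 1.25% of Brightpath Capital LLC.
Chain via Orion Logistics SA → Ashford Shipping BV (R2): 40% × 80% × 30% = 9.6% of Brightpath Capital LLC.
Aggregating (R1): 6.75% + 1.25% + 9.6% = 17.6%.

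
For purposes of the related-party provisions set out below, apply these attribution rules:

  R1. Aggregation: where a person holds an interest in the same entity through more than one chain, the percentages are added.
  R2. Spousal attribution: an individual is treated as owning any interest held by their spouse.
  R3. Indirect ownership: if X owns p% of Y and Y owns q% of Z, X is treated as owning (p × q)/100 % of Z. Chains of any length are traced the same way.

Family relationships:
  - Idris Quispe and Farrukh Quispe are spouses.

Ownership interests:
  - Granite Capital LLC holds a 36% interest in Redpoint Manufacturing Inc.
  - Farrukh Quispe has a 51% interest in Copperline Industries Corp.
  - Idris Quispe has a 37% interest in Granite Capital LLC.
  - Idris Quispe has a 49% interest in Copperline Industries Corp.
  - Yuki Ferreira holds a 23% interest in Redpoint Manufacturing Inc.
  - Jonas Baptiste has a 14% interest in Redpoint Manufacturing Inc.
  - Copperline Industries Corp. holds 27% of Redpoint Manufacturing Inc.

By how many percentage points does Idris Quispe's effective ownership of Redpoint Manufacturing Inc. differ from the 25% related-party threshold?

By spousal attribution (R2), Idris Quispe is treated as also owning Farrukh Quispe's interest in Copperline Industries Corp, giving 49% + 51% = 100%.
Chain via Granite Capital LLC (R3): 37% × 36% = 13.32% of Redpoint Manufacturing Inc.
Chain via Copperline Industries Corp. (R3): 100% × 27% = 27% of Redpoint Manufacturing Inc.
Aggregating (R1): 13.32% + 27% = 40.32%.
40.32% exceeds the 25% threshold by 15.32 percentage points.

15.32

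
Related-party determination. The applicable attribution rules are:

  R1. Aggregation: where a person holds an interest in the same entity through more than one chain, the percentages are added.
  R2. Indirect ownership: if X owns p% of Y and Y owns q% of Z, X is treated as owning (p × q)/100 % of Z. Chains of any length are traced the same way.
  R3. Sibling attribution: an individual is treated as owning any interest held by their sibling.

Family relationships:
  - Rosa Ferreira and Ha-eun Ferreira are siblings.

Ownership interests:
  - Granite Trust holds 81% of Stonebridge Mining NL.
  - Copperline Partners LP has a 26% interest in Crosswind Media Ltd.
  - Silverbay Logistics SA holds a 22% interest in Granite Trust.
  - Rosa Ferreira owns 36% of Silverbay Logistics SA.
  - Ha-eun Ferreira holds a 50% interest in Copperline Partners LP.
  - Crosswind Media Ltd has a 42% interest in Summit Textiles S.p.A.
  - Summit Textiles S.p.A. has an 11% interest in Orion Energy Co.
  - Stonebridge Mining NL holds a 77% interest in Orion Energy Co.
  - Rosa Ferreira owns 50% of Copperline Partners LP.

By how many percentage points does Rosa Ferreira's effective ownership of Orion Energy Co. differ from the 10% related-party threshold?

3.859096

By sibling attribution (R3), Rosa Ferreira is treated as also owning Ha-eun Ferreira's interest in Copperline Partners LP, giving 50% + 50% = 100%.
Chain via Copperline Partners LP → Crosswind Media Ltd → Summit Textiles S.p.A. (R2): 100% × 26% × 42% × 11% = 1.2012% of Orion Energy Co.
Chain via Silverbay Logistics SA → Granite Trust → Stonebridge Mining NL (R2): 36% × 22% × 81% × 77% = 4.939704% of Orion Energy Co.
Aggregating (R1): 1.2012% + 4.939704% = 6.140904%.
6.140904% falls short of the 10% threshold by 3.859096 percentage points.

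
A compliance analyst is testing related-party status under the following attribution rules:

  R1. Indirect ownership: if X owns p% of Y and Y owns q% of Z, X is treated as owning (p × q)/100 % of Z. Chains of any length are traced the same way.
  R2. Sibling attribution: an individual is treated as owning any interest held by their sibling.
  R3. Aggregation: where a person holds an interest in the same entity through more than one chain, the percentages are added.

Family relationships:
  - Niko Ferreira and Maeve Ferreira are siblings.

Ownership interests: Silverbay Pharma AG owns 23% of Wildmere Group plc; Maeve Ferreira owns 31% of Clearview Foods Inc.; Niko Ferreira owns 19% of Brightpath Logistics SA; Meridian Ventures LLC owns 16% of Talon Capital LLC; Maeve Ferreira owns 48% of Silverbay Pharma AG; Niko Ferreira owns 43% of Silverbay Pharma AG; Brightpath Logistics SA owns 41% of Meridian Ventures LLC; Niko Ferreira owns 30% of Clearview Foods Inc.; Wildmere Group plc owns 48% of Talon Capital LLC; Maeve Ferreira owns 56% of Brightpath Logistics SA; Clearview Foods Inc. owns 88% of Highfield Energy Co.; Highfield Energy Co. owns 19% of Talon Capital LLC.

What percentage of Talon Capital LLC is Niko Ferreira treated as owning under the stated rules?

By sibling attribution (R2), Niko Ferreira is treated as also owning Maeve Ferreira's interest in Silverbay Pharma AG, giving 43% + 48% = 91%.
By sibling attribution (R2), Niko Ferreira is treated as also owning Maeve Ferreira's interest in Brightpath Logistics SA, giving 19% + 56% = 75%.
By sibling attribution (R2), Niko Ferreira is treated as also owning Maeve Ferreira's interest in Clearview Foods Inc, giving 30% + 31% = 61%.
Chain via Silverbay Pharma AG → Wildmere Group plc (R1): 91% × 23% × 48% = 10.0464% of Talon Capital LLC.
Chain via Brightpath Logistics SA → Meridian Ventures LLC (R1): 75% × 41% × 16% = 4.92% of Talon Capital LLC.
Chain via Clearview Foods Inc. → Highfield Energy Co. (R1): 61% × 88% × 19% = 10.1992% of Talon Capital LLC.
Aggregating (R3): 10.0464% + 4.92% + 10.1992% = 25.1656%.

25.1656%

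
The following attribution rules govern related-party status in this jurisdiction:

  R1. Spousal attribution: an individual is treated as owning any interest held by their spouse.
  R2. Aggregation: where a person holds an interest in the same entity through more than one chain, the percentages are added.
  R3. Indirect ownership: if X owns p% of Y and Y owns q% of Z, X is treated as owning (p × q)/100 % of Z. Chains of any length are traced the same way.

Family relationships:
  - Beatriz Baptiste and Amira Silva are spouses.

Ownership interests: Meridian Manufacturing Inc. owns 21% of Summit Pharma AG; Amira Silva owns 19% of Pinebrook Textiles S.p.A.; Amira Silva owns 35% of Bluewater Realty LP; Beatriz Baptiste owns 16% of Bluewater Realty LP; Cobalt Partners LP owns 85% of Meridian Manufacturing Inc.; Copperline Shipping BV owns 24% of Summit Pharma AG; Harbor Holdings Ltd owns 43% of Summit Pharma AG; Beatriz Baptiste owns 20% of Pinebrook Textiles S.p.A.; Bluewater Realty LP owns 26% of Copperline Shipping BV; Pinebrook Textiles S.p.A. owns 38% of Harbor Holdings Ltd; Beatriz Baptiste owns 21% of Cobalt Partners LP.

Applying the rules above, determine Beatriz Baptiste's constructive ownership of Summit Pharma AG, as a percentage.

13.3035%

By spousal attribution (R1), Beatriz Baptiste is treated as also owning Amira Silva's interest in Pinebrook Textiles S.p.A, giving 20% + 19% = 39%.
By spousal attribution (R1), Beatriz Baptiste is treated as also owning Amira Silva's interest in Bluewater Realty LP, giving 16% + 35% = 51%.
Chain via Pinebrook Textiles S.p.A. → Harbor Holdings Ltd (R3): 39% × 38% × 43% = 6.3726% of Summit Pharma AG.
Chain via Bluewater Realty LP → Copperline Shipping BV (R3): 51% × 26% × 24% = 3.1824% of Summit Pharma AG.
Chain via Cobalt Partners LP → Meridian Manufacturing Inc. (R3): 21% × 85% × 21% = 3.7485% of Summit Pharma AG.
Aggregating (R2): 6.3726% + 3.1824% + 3.7485% = 13.3035%.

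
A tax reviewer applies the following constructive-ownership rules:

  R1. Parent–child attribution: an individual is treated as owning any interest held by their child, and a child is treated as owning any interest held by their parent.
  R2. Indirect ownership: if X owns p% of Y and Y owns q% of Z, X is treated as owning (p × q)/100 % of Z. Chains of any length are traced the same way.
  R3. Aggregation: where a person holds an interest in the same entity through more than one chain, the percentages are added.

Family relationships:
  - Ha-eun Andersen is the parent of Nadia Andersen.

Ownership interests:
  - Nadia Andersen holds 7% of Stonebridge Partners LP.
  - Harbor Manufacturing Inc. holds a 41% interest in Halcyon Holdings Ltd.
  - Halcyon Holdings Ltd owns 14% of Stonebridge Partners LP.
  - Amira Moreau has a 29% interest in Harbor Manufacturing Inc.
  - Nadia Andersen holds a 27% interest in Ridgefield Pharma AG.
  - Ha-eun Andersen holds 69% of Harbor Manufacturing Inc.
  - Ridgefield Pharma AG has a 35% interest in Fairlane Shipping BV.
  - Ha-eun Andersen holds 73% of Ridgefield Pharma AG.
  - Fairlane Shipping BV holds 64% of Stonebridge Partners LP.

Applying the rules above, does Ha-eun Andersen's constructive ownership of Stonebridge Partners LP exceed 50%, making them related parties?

By parent–child attribution (R1), Ha-eun Andersen is treated as also owning Nadia Andersen's interest in Ridgefield Pharma AG, giving 73% + 27% = 100%.
By parent–child attribution (R1), Ha-eun Andersen is treated as owning Nadia Andersen's 7% interest in Stonebridge Partners LP.
Chain via Harbor Manufacturing Inc. → Halcyon Holdings Ltd (R2): 69% × 41% × 14% = 3.9606% of Stonebridge Partners LP.
Chain via Ridgefield Pharma AG → Fairlane Shipping BV (R2): 100% × 35% × 64% = 22.4% of Stonebridge Partners LP.
Direct interest in Stonebridge Partners LP: 7%.
Aggregating (R3): 3.9606% + 22.4% + 7% = 33.3606%.
33.3606% does not exceed the 50% threshold, so Ha-eun is not a related party to Stonebridge Partners LP.

No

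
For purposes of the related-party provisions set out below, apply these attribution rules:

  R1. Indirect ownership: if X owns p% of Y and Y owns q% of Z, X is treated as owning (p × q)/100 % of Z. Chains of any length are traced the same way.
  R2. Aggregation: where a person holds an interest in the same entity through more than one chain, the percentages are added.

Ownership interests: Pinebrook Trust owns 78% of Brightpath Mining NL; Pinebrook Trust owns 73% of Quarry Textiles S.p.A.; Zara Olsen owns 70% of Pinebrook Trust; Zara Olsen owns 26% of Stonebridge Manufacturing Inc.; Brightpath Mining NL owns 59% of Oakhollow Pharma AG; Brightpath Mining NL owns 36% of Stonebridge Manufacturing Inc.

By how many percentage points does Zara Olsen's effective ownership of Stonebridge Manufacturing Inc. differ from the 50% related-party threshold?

Chain via Pinebrook Trust → Brightpath Mining NL (R1): 70% × 78% × 36% = 19.656% of Stonebridge Manufacturing Inc.
Direct interest in Stonebridge Manufacturing Inc: 26%.
Aggregating (R2): 19.656% + 26% = 45.656%.
45.656% falls short of the 50% threshold by 4.344 percentage points.

4.344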